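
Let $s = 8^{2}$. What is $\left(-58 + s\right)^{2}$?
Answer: $36$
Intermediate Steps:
$s = 64$
$\left(-58 + s\right)^{2} = \left(-58 + 64\right)^{2} = 6^{2} = 36$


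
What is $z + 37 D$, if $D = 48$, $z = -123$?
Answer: $1653$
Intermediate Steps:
$z + 37 D = -123 + 37 \cdot 48 = -123 + 1776 = 1653$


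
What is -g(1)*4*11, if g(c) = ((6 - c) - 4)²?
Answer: -44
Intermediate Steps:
g(c) = (2 - c)²
-g(1)*4*11 = -(-2 + 1)²*4*11 = -(-1)²*4*11 = -1*4*11 = -4*11 = -1*44 = -44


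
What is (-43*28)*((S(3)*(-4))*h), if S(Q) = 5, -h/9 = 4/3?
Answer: -288960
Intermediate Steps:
h = -12 (h = -36/3 = -9*4/3 = -12)
(-43*28)*((S(3)*(-4))*h) = (-43*28)*((5*(-4))*(-12)) = -(-24080)*(-12) = -1204*240 = -288960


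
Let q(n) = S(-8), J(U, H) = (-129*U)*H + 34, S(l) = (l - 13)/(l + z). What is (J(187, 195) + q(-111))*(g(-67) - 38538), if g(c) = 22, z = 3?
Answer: 905886074744/5 ≈ 1.8118e+11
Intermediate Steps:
S(l) = (-13 + l)/(3 + l) (S(l) = (l - 13)/(l + 3) = (-13 + l)/(3 + l))
J(U, H) = 34 - 129*H*U (J(U, H) = -129*H*U + 34 = 34 - 129*H*U)
q(n) = 21/5 (q(n) = (-13 - 8)/(3 - 8) = -21/(-5) = -⅕*(-21) = 21/5)
(J(187, 195) + q(-111))*(g(-67) - 38538) = ((34 - 129*195*187) + 21/5)*(22 - 38538) = ((34 - 4703985) + 21/5)*(-38516) = (-4703951 + 21/5)*(-38516) = -23519734/5*(-38516) = 905886074744/5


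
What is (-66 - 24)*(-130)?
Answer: 11700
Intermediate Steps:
(-66 - 24)*(-130) = -90*(-130) = 11700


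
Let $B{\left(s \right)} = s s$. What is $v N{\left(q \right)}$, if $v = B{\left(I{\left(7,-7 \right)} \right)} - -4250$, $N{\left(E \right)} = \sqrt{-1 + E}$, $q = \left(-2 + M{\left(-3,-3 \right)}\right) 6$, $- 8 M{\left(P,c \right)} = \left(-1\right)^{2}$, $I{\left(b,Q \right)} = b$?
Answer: $\frac{4299 i \sqrt{55}}{2} \approx 15941.0 i$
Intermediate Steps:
$M{\left(P,c \right)} = - \frac{1}{8}$ ($M{\left(P,c \right)} = - \frac{\left(-1\right)^{2}}{8} = \left(- \frac{1}{8}\right) 1 = - \frac{1}{8}$)
$q = - \frac{51}{4}$ ($q = \left(-2 - \frac{1}{8}\right) 6 = \left(- \frac{17}{8}\right) 6 = - \frac{51}{4} \approx -12.75$)
$B{\left(s \right)} = s^{2}$
$v = 4299$ ($v = 7^{2} - -4250 = 49 + 4250 = 4299$)
$v N{\left(q \right)} = 4299 \sqrt{-1 - \frac{51}{4}} = 4299 \sqrt{- \frac{55}{4}} = 4299 \frac{i \sqrt{55}}{2} = \frac{4299 i \sqrt{55}}{2}$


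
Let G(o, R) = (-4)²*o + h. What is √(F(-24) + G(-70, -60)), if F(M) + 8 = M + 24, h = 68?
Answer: 2*I*√265 ≈ 32.558*I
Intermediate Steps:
F(M) = 16 + M (F(M) = -8 + (M + 24) = -8 + (24 + M) = 16 + M)
G(o, R) = 68 + 16*o (G(o, R) = (-4)²*o + 68 = 16*o + 68 = 68 + 16*o)
√(F(-24) + G(-70, -60)) = √((16 - 24) + (68 + 16*(-70))) = √(-8 + (68 - 1120)) = √(-8 - 1052) = √(-1060) = 2*I*√265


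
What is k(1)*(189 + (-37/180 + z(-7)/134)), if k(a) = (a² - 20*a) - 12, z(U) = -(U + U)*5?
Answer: -70777991/12060 ≈ -5868.8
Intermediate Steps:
z(U) = -10*U (z(U) = -2*U*5 = -10*U)
k(a) = -12 + a² - 20*a
k(1)*(189 + (-37/180 + z(-7)/134)) = (-12 + 1² - 20*1)*(189 + (-37/180 - 10*(-7)/134)) = (-12 + 1 - 20)*(189 + (-37*1/180 + 70*(1/134))) = -31*(189 + (-37/180 + 35/67)) = -31*(189 + 3821/12060) = -31*2283161/12060 = -70777991/12060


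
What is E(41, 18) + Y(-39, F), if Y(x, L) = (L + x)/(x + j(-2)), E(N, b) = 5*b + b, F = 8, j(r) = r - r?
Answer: 4243/39 ≈ 108.79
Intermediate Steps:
j(r) = 0
E(N, b) = 6*b
Y(x, L) = (L + x)/x (Y(x, L) = (L + x)/(x + 0) = (L + x)/x)
E(41, 18) + Y(-39, F) = 6*18 + (8 - 39)/(-39) = 108 - 1/39*(-31) = 108 + 31/39 = 4243/39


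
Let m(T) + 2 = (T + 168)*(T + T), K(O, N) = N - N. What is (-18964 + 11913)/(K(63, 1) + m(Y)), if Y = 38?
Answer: -7051/15654 ≈ -0.45043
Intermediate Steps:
K(O, N) = 0
m(T) = -2 + 2*T*(168 + T) (m(T) = -2 + (T + 168)*(T + T) = -2 + (168 + T)*(2*T) = -2 + 2*T*(168 + T))
(-18964 + 11913)/(K(63, 1) + m(Y)) = (-18964 + 11913)/(0 + (-2 + 2*38² + 336*38)) = -7051/(0 + (-2 + 2*1444 + 12768)) = -7051/(0 + (-2 + 2888 + 12768)) = -7051/(0 + 15654) = -7051/15654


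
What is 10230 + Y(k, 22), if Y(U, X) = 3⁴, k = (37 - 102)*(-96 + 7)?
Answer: 10311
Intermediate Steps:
k = 5785 (k = -65*(-89) = 5785)
Y(U, X) = 81
10230 + Y(k, 22) = 10230 + 81 = 10311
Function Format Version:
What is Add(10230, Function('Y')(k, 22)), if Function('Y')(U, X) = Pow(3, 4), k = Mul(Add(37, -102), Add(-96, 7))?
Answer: 10311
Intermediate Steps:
k = 5785 (k = Mul(-65, -89) = 5785)
Function('Y')(U, X) = 81
Add(10230, Function('Y')(k, 22)) = Add(10230, 81) = 10311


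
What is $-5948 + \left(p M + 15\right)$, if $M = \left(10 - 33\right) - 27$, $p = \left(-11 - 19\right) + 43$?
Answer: $-6583$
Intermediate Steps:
$p = 13$ ($p = -30 + 43 = 13$)
$M = -50$ ($M = -23 - 27 = -50$)
$-5948 + \left(p M + 15\right) = -5948 + \left(13 \left(-50\right) + 15\right) = -5948 + \left(-650 + 15\right) = -5948 - 635 = -6583$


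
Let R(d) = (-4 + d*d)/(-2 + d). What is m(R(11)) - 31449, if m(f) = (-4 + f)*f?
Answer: -31332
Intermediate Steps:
R(d) = (-4 + d²)/(-2 + d)
m(f) = f*(-4 + f)
m(R(11)) - 31449 = (2 + 11)*(-4 + (2 + 11)) - 31449 = 13*(-4 + 13) - 31449 = 13*9 - 31449 = 117 - 31449 = -31332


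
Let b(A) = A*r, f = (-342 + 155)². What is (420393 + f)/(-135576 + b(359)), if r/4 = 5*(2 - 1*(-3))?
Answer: -227681/49838 ≈ -4.5684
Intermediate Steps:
f = 34969 (f = (-187)² = 34969)
r = 100 (r = 4*(5*(2 - 1*(-3))) = 4*(5*(2 + 3)) = 4*(5*5) = 4*25 = 100)
b(A) = 100*A (b(A) = A*100 = 100*A)
(420393 + f)/(-135576 + b(359)) = (420393 + 34969)/(-135576 + 100*359) = 455362/(-135576 + 35900) = 455362/(-99676) = 455362*(-1/99676) = -227681/49838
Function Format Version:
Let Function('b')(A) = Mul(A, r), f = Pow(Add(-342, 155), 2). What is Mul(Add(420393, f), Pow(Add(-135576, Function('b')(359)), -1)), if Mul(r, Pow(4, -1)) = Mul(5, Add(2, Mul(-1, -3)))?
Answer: Rational(-227681, 49838) ≈ -4.5684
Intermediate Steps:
f = 34969 (f = Pow(-187, 2) = 34969)
r = 100 (r = Mul(4, Mul(5, Add(2, Mul(-1, -3)))) = Mul(4, Mul(5, Add(2, 3))) = Mul(4, Mul(5, 5)) = Mul(4, 25) = 100)
Function('b')(A) = Mul(100, A) (Function('b')(A) = Mul(A, 100) = Mul(100, A))
Mul(Add(420393, f), Pow(Add(-135576, Function('b')(359)), -1)) = Mul(Add(420393, 34969), Pow(Add(-135576, Mul(100, 359)), -1)) = Mul(455362, Pow(Add(-135576, 35900), -1)) = Mul(455362, Pow(-99676, -1)) = Mul(455362, Rational(-1, 99676)) = Rational(-227681, 49838)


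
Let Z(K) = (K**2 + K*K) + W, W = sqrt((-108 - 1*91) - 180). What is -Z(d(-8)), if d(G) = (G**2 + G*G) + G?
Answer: -28800 - I*sqrt(379) ≈ -28800.0 - 19.468*I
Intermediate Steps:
W = I*sqrt(379) (W = sqrt((-108 - 91) - 180) = sqrt(-199 - 180) = sqrt(-379) = I*sqrt(379) ≈ 19.468*I)
d(G) = G + 2*G**2 (d(G) = (G**2 + G**2) + G = 2*G**2 + G = G + 2*G**2)
Z(K) = 2*K**2 + I*sqrt(379) (Z(K) = (K**2 + K*K) + I*sqrt(379) = (K**2 + K**2) + I*sqrt(379) = 2*K**2 + I*sqrt(379))
-Z(d(-8)) = -(2*(-8*(1 + 2*(-8)))**2 + I*sqrt(379)) = -(2*(-8*(1 - 16))**2 + I*sqrt(379)) = -(2*(-8*(-15))**2 + I*sqrt(379)) = -(2*120**2 + I*sqrt(379)) = -(2*14400 + I*sqrt(379)) = -(28800 + I*sqrt(379)) = -28800 - I*sqrt(379)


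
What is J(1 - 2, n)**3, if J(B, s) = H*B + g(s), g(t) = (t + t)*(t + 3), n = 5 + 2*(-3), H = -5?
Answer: 1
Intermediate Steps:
n = -1 (n = 5 - 6 = -1)
g(t) = 2*t*(3 + t) (g(t) = (2*t)*(3 + t) = 2*t*(3 + t))
J(B, s) = -5*B + 2*s*(3 + s)
J(1 - 2, n)**3 = (-5*(1 - 2) + 2*(-1)*(3 - 1))**3 = (-5*(-1) + 2*(-1)*2)**3 = (5 - 4)**3 = 1**3 = 1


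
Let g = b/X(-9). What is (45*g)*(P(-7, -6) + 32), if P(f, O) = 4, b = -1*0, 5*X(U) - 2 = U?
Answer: 0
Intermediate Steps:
X(U) = ⅖ + U/5
b = 0
g = 0 (g = 0/(⅖ + (⅕)*(-9)) = 0/(⅖ - 9/5) = 0/(-7/5) = 0*(-5/7) = 0)
(45*g)*(P(-7, -6) + 32) = (45*0)*(4 + 32) = 0*36 = 0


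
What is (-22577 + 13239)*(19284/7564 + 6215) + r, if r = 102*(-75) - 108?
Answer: -109805140846/1891 ≈ -5.8067e+7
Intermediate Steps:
r = -7758 (r = -7650 - 108 = -7758)
(-22577 + 13239)*(19284/7564 + 6215) + r = (-22577 + 13239)*(19284/7564 + 6215) - 7758 = -9338*(19284*(1/7564) + 6215) - 7758 = -9338*(4821/1891 + 6215) - 7758 = -9338*11757386/1891 - 7758 = -109790470468/1891 - 7758 = -109805140846/1891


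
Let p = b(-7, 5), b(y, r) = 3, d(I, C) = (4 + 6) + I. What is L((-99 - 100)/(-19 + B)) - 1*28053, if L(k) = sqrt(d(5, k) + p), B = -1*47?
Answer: -28053 + 3*sqrt(2) ≈ -28049.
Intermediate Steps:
d(I, C) = 10 + I
B = -47
p = 3
L(k) = 3*sqrt(2) (L(k) = sqrt((10 + 5) + 3) = sqrt(15 + 3) = sqrt(18) = 3*sqrt(2))
L((-99 - 100)/(-19 + B)) - 1*28053 = 3*sqrt(2) - 1*28053 = 3*sqrt(2) - 28053 = -28053 + 3*sqrt(2)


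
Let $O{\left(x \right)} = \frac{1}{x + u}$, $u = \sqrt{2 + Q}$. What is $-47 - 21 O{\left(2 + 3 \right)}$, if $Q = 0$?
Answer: $- \frac{1186}{23} + \frac{21 \sqrt{2}}{23} \approx -50.274$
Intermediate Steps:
$u = \sqrt{2}$ ($u = \sqrt{2 + 0} = \sqrt{2} \approx 1.4142$)
$O{\left(x \right)} = \frac{1}{x + \sqrt{2}}$
$-47 - 21 O{\left(2 + 3 \right)} = -47 - \frac{21}{\left(2 + 3\right) + \sqrt{2}} = -47 - \frac{21}{5 + \sqrt{2}}$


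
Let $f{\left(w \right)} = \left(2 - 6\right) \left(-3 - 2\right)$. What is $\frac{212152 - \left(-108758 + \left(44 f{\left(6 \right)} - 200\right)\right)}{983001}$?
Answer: $\frac{320230}{983001} \approx 0.32577$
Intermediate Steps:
$f{\left(w \right)} = 20$ ($f{\left(w \right)} = \left(-4\right) \left(-5\right) = 20$)
$\frac{212152 - \left(-108758 + \left(44 f{\left(6 \right)} - 200\right)\right)}{983001} = \frac{212152 - \left(-108758 + \left(44 \cdot 20 - 200\right)\right)}{983001} = \left(212152 - \left(-108758 + \left(880 - 200\right)\right)\right) \frac{1}{983001} = \left(212152 - \left(-108758 + 680\right)\right) \frac{1}{983001} = \left(212152 - -108078\right) \frac{1}{983001} = \left(212152 + 108078\right) \frac{1}{983001} = 320230 \cdot \frac{1}{983001} = \frac{320230}{983001}$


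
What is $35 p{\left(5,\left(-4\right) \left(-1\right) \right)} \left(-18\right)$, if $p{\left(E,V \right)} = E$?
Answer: $-3150$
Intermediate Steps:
$35 p{\left(5,\left(-4\right) \left(-1\right) \right)} \left(-18\right) = 35 \cdot 5 \left(-18\right) = 175 \left(-18\right) = -3150$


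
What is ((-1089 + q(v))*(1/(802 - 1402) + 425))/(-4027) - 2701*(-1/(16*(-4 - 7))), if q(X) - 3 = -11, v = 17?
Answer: 5338376341/53156400 ≈ 100.43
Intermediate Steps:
q(X) = -8 (q(X) = 3 - 11 = -8)
((-1089 + q(v))*(1/(802 - 1402) + 425))/(-4027) - 2701*(-1/(16*(-4 - 7))) = ((-1089 - 8)*(1/(802 - 1402) + 425))/(-4027) - 2701*(-1/(16*(-4 - 7))) = -1097*(1/(-600) + 425)*(-1/4027) - 2701/(-11*16*(-1)) = -1097*(-1/600 + 425)*(-1/4027) - 2701/((-176*(-1))) = -1097*254999/600*(-1/4027) - 2701/176 = -279733903/600*(-1/4027) - 2701*1/176 = 279733903/2416200 - 2701/176 = 5338376341/53156400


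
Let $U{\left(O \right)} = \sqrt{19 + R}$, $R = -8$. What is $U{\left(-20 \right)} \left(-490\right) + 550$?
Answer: $550 - 490 \sqrt{11} \approx -1075.1$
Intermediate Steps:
$U{\left(O \right)} = \sqrt{11}$ ($U{\left(O \right)} = \sqrt{19 - 8} = \sqrt{11}$)
$U{\left(-20 \right)} \left(-490\right) + 550 = \sqrt{11} \left(-490\right) + 550 = - 490 \sqrt{11} + 550 = 550 - 490 \sqrt{11}$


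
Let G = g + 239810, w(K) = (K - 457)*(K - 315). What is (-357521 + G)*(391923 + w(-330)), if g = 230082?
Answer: 101081984598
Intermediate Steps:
w(K) = (-457 + K)*(-315 + K)
G = 469892 (G = 230082 + 239810 = 469892)
(-357521 + G)*(391923 + w(-330)) = (-357521 + 469892)*(391923 + (143955 + (-330)² - 772*(-330))) = 112371*(391923 + (143955 + 108900 + 254760)) = 112371*(391923 + 507615) = 112371*899538 = 101081984598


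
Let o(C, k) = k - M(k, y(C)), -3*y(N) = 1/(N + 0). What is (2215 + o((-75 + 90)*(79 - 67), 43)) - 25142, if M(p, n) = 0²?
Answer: -22884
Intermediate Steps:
y(N) = -1/(3*N) (y(N) = -1/(3*(N + 0)) = -1/(3*N))
M(p, n) = 0
o(C, k) = k (o(C, k) = k - 1*0 = k + 0 = k)
(2215 + o((-75 + 90)*(79 - 67), 43)) - 25142 = (2215 + 43) - 25142 = 2258 - 25142 = -22884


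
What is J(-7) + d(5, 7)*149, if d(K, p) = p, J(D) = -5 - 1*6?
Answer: 1032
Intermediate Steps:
J(D) = -11 (J(D) = -5 - 6 = -11)
J(-7) + d(5, 7)*149 = -11 + 7*149 = -11 + 1043 = 1032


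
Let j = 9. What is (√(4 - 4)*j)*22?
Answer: 0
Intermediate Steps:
(√(4 - 4)*j)*22 = (√(4 - 4)*9)*22 = (√0*9)*22 = (0*9)*22 = 0*22 = 0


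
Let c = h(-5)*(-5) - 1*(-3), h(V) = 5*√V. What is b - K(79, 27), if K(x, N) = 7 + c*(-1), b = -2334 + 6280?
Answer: 3942 - 25*I*√5 ≈ 3942.0 - 55.902*I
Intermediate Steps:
b = 3946
c = 3 - 25*I*√5 (c = (5*√(-5))*(-5) - 1*(-3) = (5*(I*√5))*(-5) + 3 = (5*I*√5)*(-5) + 3 = -25*I*√5 + 3 = 3 - 25*I*√5 ≈ 3.0 - 55.902*I)
K(x, N) = 4 + 25*I*√5 (K(x, N) = 7 + (3 - 25*I*√5)*(-1) = 7 + (-3 + 25*I*√5) = 4 + 25*I*√5)
b - K(79, 27) = 3946 - (4 + 25*I*√5) = 3946 + (-4 - 25*I*√5) = 3942 - 25*I*√5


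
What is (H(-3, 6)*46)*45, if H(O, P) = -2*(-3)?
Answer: 12420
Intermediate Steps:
H(O, P) = 6
(H(-3, 6)*46)*45 = (6*46)*45 = 276*45 = 12420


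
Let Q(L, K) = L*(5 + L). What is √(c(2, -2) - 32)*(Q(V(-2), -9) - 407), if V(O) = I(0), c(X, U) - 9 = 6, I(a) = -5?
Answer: -407*I*√17 ≈ -1678.1*I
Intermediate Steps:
c(X, U) = 15 (c(X, U) = 9 + 6 = 15)
V(O) = -5
√(c(2, -2) - 32)*(Q(V(-2), -9) - 407) = √(15 - 32)*(-5*(5 - 5) - 407) = √(-17)*(-5*0 - 407) = (I*√17)*(0 - 407) = (I*√17)*(-407) = -407*I*√17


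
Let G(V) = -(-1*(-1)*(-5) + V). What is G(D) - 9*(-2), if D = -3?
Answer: 26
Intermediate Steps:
G(V) = 5 - V (G(V) = -(1*(-5) + V) = -(-5 + V) = 5 - V)
G(D) - 9*(-2) = (5 - 1*(-3)) - 9*(-2) = (5 + 3) + 18 = 8 + 18 = 26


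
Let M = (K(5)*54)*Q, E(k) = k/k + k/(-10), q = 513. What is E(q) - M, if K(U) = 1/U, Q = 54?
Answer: -1267/2 ≈ -633.50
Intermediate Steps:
K(U) = 1/U
E(k) = 1 - k/10 (E(k) = 1 + k*(-1/10) = 1 - k/10)
M = 2916/5 (M = (54/5)*54 = 2916/5 ≈ 583.20)
E(q) - M = (1 - 1/10*513) - 1*2916/5 = (1 - 513/10) - 2916/5 = -503/10 - 2916/5 = -1267/2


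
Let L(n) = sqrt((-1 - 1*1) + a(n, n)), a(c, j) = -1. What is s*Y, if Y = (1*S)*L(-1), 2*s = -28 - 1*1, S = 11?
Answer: -319*I*sqrt(3)/2 ≈ -276.26*I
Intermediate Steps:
L(n) = I*sqrt(3) (L(n) = sqrt((-1 - 1*1) - 1) = sqrt((-1 - 1) - 1) = sqrt(-2 - 1) = sqrt(-3) = I*sqrt(3))
s = -29/2 (s = (-28 - 1*1)/2 = (-28 - 1)/2 = (1/2)*(-29) = -29/2 ≈ -14.500)
Y = 11*I*sqrt(3) (Y = (1*11)*(I*sqrt(3)) = 11*(I*sqrt(3)) = 11*I*sqrt(3) ≈ 19.053*I)
s*Y = -319*I*sqrt(3)/2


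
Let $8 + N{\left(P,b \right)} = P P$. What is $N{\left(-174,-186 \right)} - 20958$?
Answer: $9310$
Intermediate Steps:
$N{\left(P,b \right)} = -8 + P^{2}$ ($N{\left(P,b \right)} = -8 + P P = -8 + P^{2}$)
$N{\left(-174,-186 \right)} - 20958 = \left(-8 + \left(-174\right)^{2}\right) - 20958 = \left(-8 + 30276\right) - 20958 = 30268 - 20958 = 9310$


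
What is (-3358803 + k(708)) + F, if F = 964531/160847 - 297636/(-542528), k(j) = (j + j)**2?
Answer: -29533202173806073/21816000304 ≈ -1.3537e+6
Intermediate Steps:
k(j) = 4*j**2 (k(j) = (2*j)**2 = 4*j**2)
F = 142789733015/21816000304 (F = 964531*(1/160847) - 297636*(-1/542528) = 964531/160847 + 74409/135632 = 142789733015/21816000304 ≈ 6.5452)
(-3358803 + k(708)) + F = (-3358803 + 4*708**2) + 142789733015/21816000304 = (-3358803 + 4*501264) + 142789733015/21816000304 = (-3358803 + 2005056) + 142789733015/21816000304 = -1353747 + 142789733015/21816000304 = -29533202173806073/21816000304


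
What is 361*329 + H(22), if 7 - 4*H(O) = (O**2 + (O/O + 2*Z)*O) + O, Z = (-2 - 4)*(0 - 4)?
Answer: 473499/4 ≈ 1.1837e+5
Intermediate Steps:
Z = 24 (Z = -6*(-4) = 24)
H(O) = 7/4 - 25*O/2 - O**2/4 (H(O) = 7/4 - ((O**2 + (O/O + 2*24)*O) + O)/4 = 7/4 - ((O**2 + (1 + 48)*O) + O)/4 = 7/4 - ((O**2 + 49*O) + O)/4 = 7/4 - (O**2 + 50*O)/4 = 7/4 + (-25*O/2 - O**2/4) = 7/4 - 25*O/2 - O**2/4)
361*329 + H(22) = 361*329 + (7/4 - 25/2*22 - 1/4*22**2) = 118769 + (7/4 - 275 - 1/4*484) = 118769 + (7/4 - 275 - 121) = 118769 - 1577/4 = 473499/4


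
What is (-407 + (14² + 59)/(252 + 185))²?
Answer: 31543180816/190969 ≈ 1.6517e+5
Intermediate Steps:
(-407 + (14² + 59)/(252 + 185))² = (-407 + (196 + 59)/437)² = (-407 + 255*(1/437))² = (-407 + 255/437)² = (-177604/437)² = 31543180816/190969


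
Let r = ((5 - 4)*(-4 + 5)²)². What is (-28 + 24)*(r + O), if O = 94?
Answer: -380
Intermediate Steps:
r = 1 (r = (1*1²)² = (1*1)² = 1² = 1)
(-28 + 24)*(r + O) = (-28 + 24)*(1 + 94) = -4*95 = -380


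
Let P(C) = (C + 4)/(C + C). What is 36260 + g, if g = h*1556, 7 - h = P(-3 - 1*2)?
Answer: 234982/5 ≈ 46996.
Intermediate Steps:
P(C) = (4 + C)/(2*C) (P(C) = (4 + C)/((2*C)) = (4 + C)*(1/(2*C)) = (4 + C)/(2*C))
h = 69/10 (h = 7 - (4 + (-3 - 1*2))/(2*(-3 - 1*2)) = 7 - (4 + (-3 - 2))/(2*(-3 - 2)) = 7 - (4 - 5)/(2*(-5)) = 7 - (-1)*(-1)/(2*5) = 7 - 1*1/10 = 7 - 1/10 = 69/10 ≈ 6.9000)
g = 53682/5 (g = (69/10)*1556 = 53682/5 ≈ 10736.)
36260 + g = 36260 + 53682/5 = 234982/5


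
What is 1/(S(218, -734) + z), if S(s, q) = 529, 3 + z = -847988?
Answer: -1/847462 ≈ -1.1800e-6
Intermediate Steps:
z = -847991 (z = -3 - 847988 = -847991)
1/(S(218, -734) + z) = 1/(529 - 847991) = 1/(-847462) = -1/847462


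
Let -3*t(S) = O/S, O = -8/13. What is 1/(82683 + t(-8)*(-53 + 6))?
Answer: 39/3224684 ≈ 1.2094e-5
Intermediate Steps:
O = -8/13 (O = -8*1/13 = -8/13 ≈ -0.61539)
t(S) = 8/(39*S) (t(S) = -(-8)/(39*S) = 8/(39*S))
1/(82683 + t(-8)*(-53 + 6)) = 1/(82683 + ((8/39)/(-8))*(-53 + 6)) = 1/(82683 + ((8/39)*(-⅛))*(-47)) = 1/(82683 - 1/39*(-47)) = 1/(82683 + 47/39) = 1/(3224684/39) = 39/3224684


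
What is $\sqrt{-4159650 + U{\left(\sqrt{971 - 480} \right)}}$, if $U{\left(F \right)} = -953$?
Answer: $i \sqrt{4160603} \approx 2039.8 i$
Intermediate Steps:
$\sqrt{-4159650 + U{\left(\sqrt{971 - 480} \right)}} = \sqrt{-4159650 - 953} = \sqrt{-4160603} = i \sqrt{4160603}$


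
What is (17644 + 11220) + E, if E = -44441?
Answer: -15577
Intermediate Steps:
(17644 + 11220) + E = (17644 + 11220) - 44441 = 28864 - 44441 = -15577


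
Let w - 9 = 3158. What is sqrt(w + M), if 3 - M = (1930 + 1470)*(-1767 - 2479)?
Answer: sqrt(14439570) ≈ 3799.9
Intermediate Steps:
w = 3167 (w = 9 + 3158 = 3167)
M = 14436403 (M = 3 - (1930 + 1470)*(-1767 - 2479) = 3 - 3400*(-4246) = 3 - 1*(-14436400) = 3 + 14436400 = 14436403)
sqrt(w + M) = sqrt(3167 + 14436403) = sqrt(14439570)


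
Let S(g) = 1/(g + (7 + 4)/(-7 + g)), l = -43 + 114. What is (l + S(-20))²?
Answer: 1528340836/303601 ≈ 5034.0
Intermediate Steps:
l = 71
S(g) = 1/(g + 11/(-7 + g))
(l + S(-20))² = (71 + (-7 - 20)/(11 + (-20)² - 7*(-20)))² = (71 - 27/(11 + 400 + 140))² = (71 - 27/551)² = (39094/551)² = 1528340836/303601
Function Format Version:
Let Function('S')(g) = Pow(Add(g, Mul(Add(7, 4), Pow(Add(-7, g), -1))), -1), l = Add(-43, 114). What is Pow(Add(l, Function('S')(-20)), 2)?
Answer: Rational(1528340836, 303601) ≈ 5034.0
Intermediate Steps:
l = 71
Function('S')(g) = Pow(Add(g, Mul(11, Pow(Add(-7, g), -1))), -1)
Pow(Add(l, Function('S')(-20)), 2) = Pow(Add(71, Mul(Pow(Add(11, Pow(-20, 2), Mul(-7, -20)), -1), Add(-7, -20))), 2) = Pow(Add(71, Mul(Pow(Add(11, 400, 140), -1), -27)), 2) = Pow(Add(71, Mul(Pow(551, -1), -27)), 2) = Pow(Add(71, Mul(Rational(1, 551), -27)), 2) = Pow(Add(71, Rational(-27, 551)), 2) = Pow(Rational(39094, 551), 2) = Rational(1528340836, 303601)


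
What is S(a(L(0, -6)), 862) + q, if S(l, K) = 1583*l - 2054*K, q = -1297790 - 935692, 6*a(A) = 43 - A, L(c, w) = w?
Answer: -23946613/6 ≈ -3.9911e+6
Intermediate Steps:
a(A) = 43/6 - A/6 (a(A) = (43 - A)/6 = 43/6 - A/6)
q = -2233482
S(l, K) = -2054*K + 1583*l
S(a(L(0, -6)), 862) + q = (-2054*862 + 1583*(43/6 - 1/6*(-6))) - 2233482 = (-1770548 + 1583*(43/6 + 1)) - 2233482 = (-1770548 + 1583*(49/6)) - 2233482 = (-1770548 + 77567/6) - 2233482 = -10545721/6 - 2233482 = -23946613/6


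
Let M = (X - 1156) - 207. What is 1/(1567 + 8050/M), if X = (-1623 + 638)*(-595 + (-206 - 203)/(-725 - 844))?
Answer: 917010263/1436967712571 ≈ 0.00063816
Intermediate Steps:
X = 919148810/1569 (X = -985*(-595 - 409/(-1569)) = -985*(-595 - 409*(-1/1569)) = -985*(-595 + 409/1569) = -985*(-933146/1569) = 919148810/1569 ≈ 5.8582e+5)
M = 917010263/1569 (M = (919148810/1569 - 1156) - 207 = 917335046/1569 - 207 = 917010263/1569 ≈ 5.8446e+5)
1/(1567 + 8050/M) = 1/(1567 + 8050/(917010263/1569)) = 1/(1567 + 8050*(1569/917010263)) = 1/(1567 + 12630450/917010263) = 1/(1436967712571/917010263) = 917010263/1436967712571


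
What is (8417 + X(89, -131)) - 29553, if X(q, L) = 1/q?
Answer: -1881103/89 ≈ -21136.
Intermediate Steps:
(8417 + X(89, -131)) - 29553 = (8417 + 1/89) - 29553 = 749114/89 - 29553 = -1881103/89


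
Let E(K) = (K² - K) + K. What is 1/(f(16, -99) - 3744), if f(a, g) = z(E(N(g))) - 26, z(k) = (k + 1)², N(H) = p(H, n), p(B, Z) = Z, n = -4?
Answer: -1/3481 ≈ -0.00028727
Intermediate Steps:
N(H) = -4
E(K) = K²
z(k) = (1 + k)²
f(a, g) = 263 (f(a, g) = (1 + (-4)²)² - 26 = (1 + 16)² - 26 = 17² - 26 = 289 - 26 = 263)
1/(f(16, -99) - 3744) = 1/(263 - 3744) = 1/(-3481) = -1/3481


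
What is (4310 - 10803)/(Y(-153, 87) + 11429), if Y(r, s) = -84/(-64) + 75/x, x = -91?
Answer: -9453808/16641335 ≈ -0.56809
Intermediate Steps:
Y(r, s) = 711/1456 (Y(r, s) = -84/(-64) + 75/(-91) = -84*(-1/64) + 75*(-1/91) = 21/16 - 75/91 = 711/1456)
(4310 - 10803)/(Y(-153, 87) + 11429) = (4310 - 10803)/(711/1456 + 11429) = -6493/16641335/1456 = -6493*1456/16641335 = -9453808/16641335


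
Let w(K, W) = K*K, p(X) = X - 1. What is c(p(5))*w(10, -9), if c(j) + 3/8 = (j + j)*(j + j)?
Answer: 12725/2 ≈ 6362.5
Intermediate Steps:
p(X) = -1 + X
c(j) = -3/8 + 4*j² (c(j) = -3/8 + (j + j)*(j + j) = -3/8 + (2*j)*(2*j) = -3/8 + 4*j²)
w(K, W) = K²
c(p(5))*w(10, -9) = (-3/8 + 4*(-1 + 5)²)*10² = (-3/8 + 4*4²)*100 = (-3/8 + 4*16)*100 = (-3/8 + 64)*100 = (509/8)*100 = 12725/2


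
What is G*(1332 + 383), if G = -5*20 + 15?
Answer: -145775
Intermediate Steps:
G = -85 (G = -100 + 15 = -85)
G*(1332 + 383) = -85*(1332 + 383) = -85*1715 = -145775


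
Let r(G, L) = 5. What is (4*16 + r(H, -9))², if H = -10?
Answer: 4761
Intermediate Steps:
(4*16 + r(H, -9))² = (4*16 + 5)² = (64 + 5)² = 69² = 4761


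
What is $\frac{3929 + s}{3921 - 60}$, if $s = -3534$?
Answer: $\frac{395}{3861} \approx 0.10231$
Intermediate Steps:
$\frac{3929 + s}{3921 - 60} = \frac{3929 - 3534}{3921 - 60} = \frac{395}{3861}$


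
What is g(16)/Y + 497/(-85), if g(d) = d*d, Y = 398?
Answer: -88023/16915 ≈ -5.2038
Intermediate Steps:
g(d) = d²
g(16)/Y + 497/(-85) = 16²/398 + 497/(-85) = 256*(1/398) + 497*(-1/85) = 128/199 - 497/85 = -88023/16915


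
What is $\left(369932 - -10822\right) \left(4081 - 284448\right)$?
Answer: $-106750856718$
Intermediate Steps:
$\left(369932 - -10822\right) \left(4081 - 284448\right) = \left(369932 + 10822\right) \left(-280367\right) = 380754 \left(-280367\right) = -106750856718$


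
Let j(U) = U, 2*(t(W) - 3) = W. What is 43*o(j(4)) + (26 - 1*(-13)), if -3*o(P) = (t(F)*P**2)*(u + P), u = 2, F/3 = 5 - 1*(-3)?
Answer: -20601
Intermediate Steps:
F = 24 (F = 3*(5 - 1*(-3)) = 3*(5 + 3) = 3*8 = 24)
t(W) = 3 + W/2
o(P) = -5*P**2*(2 + P) (o(P) = -(3 + (1/2)*24)*P**2*(2 + P)/3 = -(3 + 12)*P**2*(2 + P)/3 = -15*P**2*(2 + P)/3 = -5*P**2*(2 + P))
43*o(j(4)) + (26 - 1*(-13)) = 43*(5*4**2*(-2 - 1*4)) + (26 - 1*(-13)) = 43*(5*16*(-2 - 4)) + (26 + 13) = 43*(5*16*(-6)) + 39 = 43*(-480) + 39 = -20640 + 39 = -20601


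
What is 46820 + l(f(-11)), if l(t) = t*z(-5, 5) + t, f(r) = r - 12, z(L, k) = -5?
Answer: 46912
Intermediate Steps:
f(r) = -12 + r
l(t) = -4*t (l(t) = t*(-5) + t = -5*t + t = -4*t)
46820 + l(f(-11)) = 46820 - 4*(-12 - 11) = 46820 - 4*(-23) = 46820 + 92 = 46912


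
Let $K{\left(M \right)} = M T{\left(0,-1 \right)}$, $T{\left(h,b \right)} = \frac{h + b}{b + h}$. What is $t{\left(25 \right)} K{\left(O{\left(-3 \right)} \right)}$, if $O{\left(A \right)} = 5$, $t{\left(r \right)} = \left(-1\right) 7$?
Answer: $-35$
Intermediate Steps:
$t{\left(r \right)} = -7$
$T{\left(h,b \right)} = 1$ ($T{\left(h,b \right)} = \frac{b + h}{b + h} = 1$)
$K{\left(M \right)} = M$ ($K{\left(M \right)} = M 1 = M$)
$t{\left(25 \right)} K{\left(O{\left(-3 \right)} \right)} = \left(-7\right) 5 = -35$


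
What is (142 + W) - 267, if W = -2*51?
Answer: -227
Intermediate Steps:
W = -102
(142 + W) - 267 = (142 - 102) - 267 = 40 - 267 = -227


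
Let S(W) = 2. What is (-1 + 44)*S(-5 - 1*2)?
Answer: 86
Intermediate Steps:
(-1 + 44)*S(-5 - 1*2) = (-1 + 44)*2 = 43*2 = 86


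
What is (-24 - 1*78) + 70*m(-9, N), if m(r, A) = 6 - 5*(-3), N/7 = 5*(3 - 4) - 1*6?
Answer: 1368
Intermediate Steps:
N = -77 (N = 7*(5*(3 - 4) - 1*6) = 7*(5*(-1) - 6) = 7*(-5 - 6) = 7*(-11) = -77)
m(r, A) = 21 (m(r, A) = 6 + 15 = 21)
(-24 - 1*78) + 70*m(-9, N) = (-24 - 1*78) + 70*21 = (-24 - 78) + 1470 = -102 + 1470 = 1368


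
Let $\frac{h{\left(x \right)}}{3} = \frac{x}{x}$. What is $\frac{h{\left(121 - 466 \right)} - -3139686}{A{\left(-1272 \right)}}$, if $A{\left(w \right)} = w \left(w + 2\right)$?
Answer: $\frac{1046563}{538480} \approx 1.9436$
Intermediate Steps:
$h{\left(x \right)} = 3$ ($h{\left(x \right)} = 3 \frac{x}{x} = 3 \cdot 1 = 3$)
$A{\left(w \right)} = w \left(2 + w\right)$
$\frac{h{\left(121 - 466 \right)} - -3139686}{A{\left(-1272 \right)}} = \frac{3 - -3139686}{\left(-1272\right) \left(2 - 1272\right)} = \frac{3 + 3139686}{\left(-1272\right) \left(-1270\right)} = \frac{3139689}{1615440} = 3139689 \cdot \frac{1}{1615440} = \frac{1046563}{538480}$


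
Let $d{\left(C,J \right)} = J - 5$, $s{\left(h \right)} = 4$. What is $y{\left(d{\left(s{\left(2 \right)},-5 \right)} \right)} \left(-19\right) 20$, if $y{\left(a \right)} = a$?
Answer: $3800$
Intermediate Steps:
$d{\left(C,J \right)} = -5 + J$
$y{\left(d{\left(s{\left(2 \right)},-5 \right)} \right)} \left(-19\right) 20 = \left(-5 - 5\right) \left(-19\right) 20 = \left(-10\right) \left(-19\right) 20 = 190 \cdot 20 = 3800$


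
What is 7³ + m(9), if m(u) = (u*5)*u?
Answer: 748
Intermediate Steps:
m(u) = 5*u² (m(u) = (5*u)*u = 5*u²)
7³ + m(9) = 7³ + 5*9² = 343 + 5*81 = 343 + 405 = 748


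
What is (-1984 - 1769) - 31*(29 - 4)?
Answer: -4528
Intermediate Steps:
(-1984 - 1769) - 31*(29 - 4) = -3753 - 31*25 = -3753 - 1*775 = -3753 - 775 = -4528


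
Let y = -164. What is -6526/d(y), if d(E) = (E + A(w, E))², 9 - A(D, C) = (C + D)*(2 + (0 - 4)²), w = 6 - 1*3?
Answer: -502/578773 ≈ -0.00086735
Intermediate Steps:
w = 3 (w = 6 - 3 = 3)
A(D, C) = 9 - 18*C - 18*D (A(D, C) = 9 - (C + D)*(2 + (0 - 4)²) = 9 - (C + D)*(2 + (-4)²) = 9 - (C + D)*(2 + 16) = 9 - (C + D)*18 = 9 - (18*C + 18*D) = 9 + (-18*C - 18*D) = 9 - 18*C - 18*D)
d(E) = (-45 - 17*E)² (d(E) = (E + (9 - 18*E - 18*3))² = (E + (9 - 18*E - 54))² = (E + (-45 - 18*E))² = (-45 - 17*E)²)
-6526/d(y) = -6526/(45 + 17*(-164))² = -6526/(45 - 2788)² = -6526/((-2743)²) = -6526/7524049 = -6526*1/7524049 = -502/578773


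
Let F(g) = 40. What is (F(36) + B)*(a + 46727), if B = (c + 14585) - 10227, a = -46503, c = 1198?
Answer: 1253504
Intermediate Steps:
B = 5556 (B = (1198 + 14585) - 10227 = 15783 - 10227 = 5556)
(F(36) + B)*(a + 46727) = (40 + 5556)*(-46503 + 46727) = 5596*224 = 1253504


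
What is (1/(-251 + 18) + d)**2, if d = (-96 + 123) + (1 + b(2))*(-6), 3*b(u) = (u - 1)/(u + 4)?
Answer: 208600249/488601 ≈ 426.93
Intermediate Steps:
b(u) = (-1 + u)/(3*(4 + u)) (b(u) = ((u - 1)/(u + 4))/3 = ((-1 + u)/(4 + u))/3 = (-1 + u)/(3*(4 + u)))
d = 62/3 (d = (-96 + 123) + (1 + (-1 + 2)/(3*(4 + 2)))*(-6) = 27 + (1 + (1/3)*1/6)*(-6) = 27 + (1 + (1/3)*(1/6)*1)*(-6) = 27 + (1 + 1/18)*(-6) = 27 + (19/18)*(-6) = 27 - 19/3 = 62/3 ≈ 20.667)
(1/(-251 + 18) + d)**2 = (1/(-251 + 18) + 62/3)**2 = (1/(-233) + 62/3)**2 = (-1/233 + 62/3)**2 = (14443/699)**2 = 208600249/488601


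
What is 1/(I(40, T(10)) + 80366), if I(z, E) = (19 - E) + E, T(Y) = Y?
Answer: 1/80385 ≈ 1.2440e-5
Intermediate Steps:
I(z, E) = 19
1/(I(40, T(10)) + 80366) = 1/(19 + 80366) = 1/80385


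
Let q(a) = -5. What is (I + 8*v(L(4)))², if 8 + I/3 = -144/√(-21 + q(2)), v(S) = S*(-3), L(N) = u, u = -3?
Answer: -63360/13 + 20736*I*√26/13 ≈ -4873.8 + 8133.3*I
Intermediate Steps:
L(N) = -3
v(S) = -3*S
I = -24 + 216*I*√26/13 (I = -24 + 3*(-144/√(-21 - 5)) = -24 + 3*(-144*(-I*√26/26)) = -24 + 3*(-(-72)*I*√26/13) = -24 + 3*(72*I*√26/13) = -24 + 216*I*√26/13 ≈ -24.0 + 84.722*I)
(I + 8*v(L(4)))² = ((-24 + 216*I*√26/13) + 8*(-3*(-3)))² = ((-24 + 216*I*√26/13) + 8*9)² = ((-24 + 216*I*√26/13) + 72)² = (48 + 216*I*√26/13)²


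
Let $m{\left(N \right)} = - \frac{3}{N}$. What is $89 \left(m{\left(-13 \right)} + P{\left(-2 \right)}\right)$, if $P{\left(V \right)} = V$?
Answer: $- \frac{2047}{13} \approx -157.46$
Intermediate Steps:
$89 \left(m{\left(-13 \right)} + P{\left(-2 \right)}\right) = 89 \left(- \frac{3}{-13} - 2\right) = 89 \left(\left(-3\right) \left(- \frac{1}{13}\right) - 2\right) = 89 \left(\frac{3}{13} - 2\right) = 89 \left(- \frac{23}{13}\right) = - \frac{2047}{13}$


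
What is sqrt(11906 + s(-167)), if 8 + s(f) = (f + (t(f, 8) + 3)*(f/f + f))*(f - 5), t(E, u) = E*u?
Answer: I*sqrt(38019194) ≈ 6166.0*I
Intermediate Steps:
s(f) = -8 + (-5 + f)*(f + (1 + f)*(3 + 8*f)) (s(f) = -8 + (f + (f*8 + 3)*(f/f + f))*(f - 5) = -8 + (f + (8*f + 3)*(1 + f))*(-5 + f) = -8 + (f + (3 + 8*f)*(1 + f))*(-5 + f) = -8 + (f + (1 + f)*(3 + 8*f))*(-5 + f) = -8 + (-5 + f)*(f + (1 + f)*(3 + 8*f)))
sqrt(11906 + s(-167)) = sqrt(11906 + (-23 - 57*(-167) - 28*(-167)**2 + 8*(-167)**3)) = sqrt(11906 + (-23 + 9519 - 28*27889 + 8*(-4657463))) = sqrt(11906 + (-23 + 9519 - 780892 - 37259704)) = sqrt(11906 - 38031100) = sqrt(-38019194) = I*sqrt(38019194)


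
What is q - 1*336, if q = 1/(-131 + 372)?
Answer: -80975/241 ≈ -336.00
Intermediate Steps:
q = 1/241 ≈ 0.0041494
q - 1*336 = 1/241 - 1*336 = 1/241 - 336 = -80975/241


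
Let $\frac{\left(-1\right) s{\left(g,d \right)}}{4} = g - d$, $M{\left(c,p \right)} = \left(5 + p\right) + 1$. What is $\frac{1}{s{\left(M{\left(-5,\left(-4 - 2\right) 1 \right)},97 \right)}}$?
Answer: $\frac{1}{388} \approx 0.0025773$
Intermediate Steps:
$M{\left(c,p \right)} = 6 + p$
$s{\left(g,d \right)} = - 4 g + 4 d$ ($s{\left(g,d \right)} = - 4 \left(g - d\right) = - 4 g + 4 d$)
$\frac{1}{s{\left(M{\left(-5,\left(-4 - 2\right) 1 \right)},97 \right)}} = \frac{1}{- 4 \left(6 + \left(-4 - 2\right) 1\right) + 4 \cdot 97} = \frac{1}{- 4 \left(6 - 6\right) + 388} = \frac{1}{\left(-4\right) 0 + 388} = \frac{1}{0 + 388} = \frac{1}{388}$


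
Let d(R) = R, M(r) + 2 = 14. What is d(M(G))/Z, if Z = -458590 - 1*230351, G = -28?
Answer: -4/229647 ≈ -1.7418e-5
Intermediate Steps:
M(r) = 12 (M(r) = -2 + 14 = 12)
Z = -688941 (Z = -458590 - 230351 = -688941)
d(M(G))/Z = 12/(-688941) = 12*(-1/688941) = -4/229647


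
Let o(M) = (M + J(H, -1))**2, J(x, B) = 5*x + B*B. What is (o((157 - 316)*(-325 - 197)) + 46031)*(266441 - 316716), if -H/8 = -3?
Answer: -347340633502800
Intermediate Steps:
H = 24 (H = -8*(-3) = 24)
J(x, B) = B**2 + 5*x (J(x, B) = 5*x + B**2 = B**2 + 5*x)
o(M) = (121 + M)**2 (o(M) = (M + ((-1)**2 + 5*24))**2 = (M + (1 + 120))**2 = (M + 121)**2 = (121 + M)**2)
(o((157 - 316)*(-325 - 197)) + 46031)*(266441 - 316716) = ((121 + (157 - 316)*(-325 - 197))**2 + 46031)*(266441 - 316716) = ((121 - 159*(-522))**2 + 46031)*(-50275) = ((121 + 82998)**2 + 46031)*(-50275) = (83119**2 + 46031)*(-50275) = (6908768161 + 46031)*(-50275) = 6908814192*(-50275) = -347340633502800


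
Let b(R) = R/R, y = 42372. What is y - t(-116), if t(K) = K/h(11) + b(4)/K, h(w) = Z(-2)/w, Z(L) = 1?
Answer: 5063169/116 ≈ 43648.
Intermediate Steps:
b(R) = 1
h(w) = 1/w
t(K) = 1/K + 11*K (t(K) = K/(1/11) + 1/K = K*11 + 1/K = 11*K + 1/K = 1/K + 11*K)
y - t(-116) = 42372 - (1/(-116) + 11*(-116)) = 42372 - (-1/116 - 1276) = 42372 - 1*(-148017/116) = 42372 + 148017/116 = 5063169/116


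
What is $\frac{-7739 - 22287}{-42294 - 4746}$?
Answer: $\frac{15013}{23520} \approx 0.63831$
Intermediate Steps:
$\frac{-7739 - 22287}{-42294 - 4746} = - \frac{30026}{-47040} = \left(-30026\right) \left(- \frac{1}{47040}\right) = \frac{15013}{23520}$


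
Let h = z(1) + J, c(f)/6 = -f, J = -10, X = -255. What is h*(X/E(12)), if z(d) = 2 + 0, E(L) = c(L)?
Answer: -85/3 ≈ -28.333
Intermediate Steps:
c(f) = -6*f (c(f) = 6*(-f) = -6*f)
E(L) = -6*L
z(d) = 2
h = -8 (h = 2 - 10 = -8)
h*(X/E(12)) = -(-2040)/((-6*12)) = -(-2040)/(-72) = -(-2040)*(-1)/72 = -8*85/24 = -85/3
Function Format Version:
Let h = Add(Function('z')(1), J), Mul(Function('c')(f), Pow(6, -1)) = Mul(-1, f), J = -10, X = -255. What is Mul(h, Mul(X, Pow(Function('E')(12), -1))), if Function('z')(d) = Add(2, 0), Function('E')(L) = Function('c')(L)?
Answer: Rational(-85, 3) ≈ -28.333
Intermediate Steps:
Function('c')(f) = Mul(-6, f) (Function('c')(f) = Mul(6, Mul(-1, f)) = Mul(-6, f))
Function('E')(L) = Mul(-6, L)
Function('z')(d) = 2
h = -8 (h = Add(2, -10) = -8)
Mul(h, Mul(X, Pow(Function('E')(12), -1))) = Mul(-8, Mul(-255, Pow(Mul(-6, 12), -1))) = Mul(-8, Mul(-255, Pow(-72, -1))) = Mul(-8, Mul(-255, Rational(-1, 72))) = Mul(-8, Rational(85, 24)) = Rational(-85, 3)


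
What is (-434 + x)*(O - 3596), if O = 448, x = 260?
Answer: 547752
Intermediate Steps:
(-434 + x)*(O - 3596) = (-434 + 260)*(448 - 3596) = -174*(-3148) = 547752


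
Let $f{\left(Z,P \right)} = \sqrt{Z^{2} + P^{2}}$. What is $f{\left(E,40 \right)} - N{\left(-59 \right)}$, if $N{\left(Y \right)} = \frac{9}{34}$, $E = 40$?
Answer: $- \frac{9}{34} + 40 \sqrt{2} \approx 56.304$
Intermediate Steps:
$f{\left(Z,P \right)} = \sqrt{P^{2} + Z^{2}}$
$N{\left(Y \right)} = \frac{9}{34}$ ($N{\left(Y \right)} = 9 \cdot \frac{1}{34} = \frac{9}{34}$)
$f{\left(E,40 \right)} - N{\left(-59 \right)} = \sqrt{40^{2} + 40^{2}} - \frac{9}{34} = \sqrt{1600 + 1600} - \frac{9}{34} = \sqrt{3200} - \frac{9}{34} = 40 \sqrt{2} - \frac{9}{34} = - \frac{9}{34} + 40 \sqrt{2}$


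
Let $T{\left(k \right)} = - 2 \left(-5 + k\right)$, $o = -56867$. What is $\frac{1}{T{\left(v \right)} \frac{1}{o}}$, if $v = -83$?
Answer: $- \frac{56867}{176} \approx -323.11$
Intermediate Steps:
$T{\left(k \right)} = 10 - 2 k$
$\frac{1}{T{\left(v \right)} \frac{1}{o}} = \frac{1}{\left(10 - -166\right) \frac{1}{-56867}} = \frac{1}{\left(10 + 166\right) \left(- \frac{1}{56867}\right)} = \frac{1}{176 \left(- \frac{1}{56867}\right)} = \frac{1}{- \frac{176}{56867}} = - \frac{56867}{176}$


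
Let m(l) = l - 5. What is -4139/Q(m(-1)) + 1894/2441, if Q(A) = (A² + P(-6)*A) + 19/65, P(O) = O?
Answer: -647814529/11470259 ≈ -56.478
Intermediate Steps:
m(l) = -5 + l
Q(A) = 19/65 + A² - 6*A (Q(A) = (A² - 6*A) + 19/65 = 19/65 + A² - 6*A)
-4139/Q(m(-1)) + 1894/2441 = -4139/(19/65 + (-5 - 1)² - 6*(-5 - 1)) + 1894/2441 = -4139/(19/65 + (-6)² - 6*(-6)) + 1894*(1/2441) = -4139/(19/65 + 36 + 36) + 1894/2441 = -4139/4699/65 + 1894/2441 = -4139*65/4699 + 1894/2441 = -269035/4699 + 1894/2441 = -647814529/11470259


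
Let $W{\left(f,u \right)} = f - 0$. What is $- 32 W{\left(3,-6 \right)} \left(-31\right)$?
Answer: $2976$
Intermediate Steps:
$W{\left(f,u \right)} = f$ ($W{\left(f,u \right)} = f + 0 = f$)
$- 32 W{\left(3,-6 \right)} \left(-31\right) = \left(-32\right) 3 \left(-31\right) = \left(-96\right) \left(-31\right) = 2976$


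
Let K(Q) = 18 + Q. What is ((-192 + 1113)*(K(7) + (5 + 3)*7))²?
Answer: 5565309201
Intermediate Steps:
((-192 + 1113)*(K(7) + (5 + 3)*7))² = ((-192 + 1113)*((18 + 7) + (5 + 3)*7))² = (921*(25 + 8*7))² = (921*(25 + 56))² = (921*81)² = 74601² = 5565309201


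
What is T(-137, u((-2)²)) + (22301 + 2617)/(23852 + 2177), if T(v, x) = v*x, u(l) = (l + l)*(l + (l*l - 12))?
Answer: -228197354/26029 ≈ -8767.0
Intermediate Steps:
u(l) = 2*l*(-12 + l + l²) (u(l) = (2*l)*(l + (l² - 12)) = (2*l)*(l + (-12 + l²)) = (2*l)*(-12 + l + l²) = 2*l*(-12 + l + l²))
T(-137, u((-2)²)) + (22301 + 2617)/(23852 + 2177) = -274*(-2)²*(-12 + (-2)² + ((-2)²)²) + (22301 + 2617)/(23852 + 2177) = -274*4*(-12 + 4 + 4²) + 24918/26029 = -274*4*(-12 + 4 + 16) + 24918*(1/26029) = -274*4*8 + 24918/26029 = -137*64 + 24918/26029 = -8768 + 24918/26029 = -228197354/26029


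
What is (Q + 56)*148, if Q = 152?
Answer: 30784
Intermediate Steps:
(Q + 56)*148 = (152 + 56)*148 = 208*148 = 30784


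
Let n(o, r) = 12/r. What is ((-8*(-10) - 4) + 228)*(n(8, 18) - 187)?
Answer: -169936/3 ≈ -56645.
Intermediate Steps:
((-8*(-10) - 4) + 228)*(n(8, 18) - 187) = ((-8*(-10) - 4) + 228)*(12/18 - 187) = ((80 - 4) + 228)*(12*(1/18) - 187) = (76 + 228)*(⅔ - 187) = 304*(-559/3) = -169936/3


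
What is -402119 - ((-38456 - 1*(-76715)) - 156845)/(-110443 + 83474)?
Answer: -10844865897/26969 ≈ -4.0212e+5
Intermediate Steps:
-402119 - ((-38456 - 1*(-76715)) - 156845)/(-110443 + 83474) = -402119 - ((-38456 + 76715) - 156845)/(-26969) = -402119 - (38259 - 156845)*(-1)/26969 = -402119 - (-118586)*(-1)/26969 = -402119 - 1*118586/26969 = -402119 - 118586/26969 = -10844865897/26969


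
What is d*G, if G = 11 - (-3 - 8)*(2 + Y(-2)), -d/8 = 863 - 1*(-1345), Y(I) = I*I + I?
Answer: -971520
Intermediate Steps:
Y(I) = I + I² (Y(I) = I² + I = I + I²)
d = -17664 (d = -8*(863 - 1*(-1345)) = -8*(863 + 1345) = -8*2208 = -17664)
G = 55 (G = 11 - (-3 - 8)*(2 - 2*(1 - 2)) = 11 - (-11)*(2 - 2*(-1)) = 11 - (-11)*(2 + 2) = 11 - (-11)*4 = 11 - 1*(-44) = 11 + 44 = 55)
d*G = -17664*55 = -971520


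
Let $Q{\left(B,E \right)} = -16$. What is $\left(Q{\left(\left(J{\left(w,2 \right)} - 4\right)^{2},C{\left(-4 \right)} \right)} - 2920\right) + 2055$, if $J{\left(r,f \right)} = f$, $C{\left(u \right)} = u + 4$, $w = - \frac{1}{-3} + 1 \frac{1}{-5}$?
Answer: $-881$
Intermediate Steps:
$w = \frac{2}{15}$ ($w = \left(-1\right) \left(- \frac{1}{3}\right) + 1 \left(- \frac{1}{5}\right) = \frac{1}{3} - \frac{1}{5} = \frac{2}{15} \approx 0.13333$)
$C{\left(u \right)} = 4 + u$
$\left(Q{\left(\left(J{\left(w,2 \right)} - 4\right)^{2},C{\left(-4 \right)} \right)} - 2920\right) + 2055 = \left(-16 - 2920\right) + 2055 = -2936 + 2055 = -881$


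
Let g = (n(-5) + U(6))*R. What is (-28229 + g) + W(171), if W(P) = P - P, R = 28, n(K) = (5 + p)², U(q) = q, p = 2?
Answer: -26689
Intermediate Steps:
n(K) = 49 (n(K) = (5 + 2)² = 7² = 49)
W(P) = 0
g = 1540 (g = (49 + 6)*28 = 55*28 = 1540)
(-28229 + g) + W(171) = (-28229 + 1540) + 0 = -26689 + 0 = -26689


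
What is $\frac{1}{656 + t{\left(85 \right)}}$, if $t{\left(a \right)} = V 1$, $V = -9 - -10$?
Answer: $\frac{1}{657} \approx 0.0015221$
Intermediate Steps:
$V = 1$ ($V = -9 + 10 = 1$)
$t{\left(a \right)} = 1$ ($t{\left(a \right)} = 1 \cdot 1 = 1$)
$\frac{1}{656 + t{\left(85 \right)}} = \frac{1}{656 + 1} = \frac{1}{657}$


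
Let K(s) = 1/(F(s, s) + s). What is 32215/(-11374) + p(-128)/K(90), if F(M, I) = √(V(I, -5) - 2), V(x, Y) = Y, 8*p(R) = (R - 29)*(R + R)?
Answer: 5142835625/11374 + 5024*I*√7 ≈ 4.5216e+5 + 13292.0*I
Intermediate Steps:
p(R) = R*(-29 + R)/4 (p(R) = ((R - 29)*(R + R))/8 = ((-29 + R)*(2*R))/8 = (2*R*(-29 + R))/8 = R*(-29 + R)/4)
F(M, I) = I*√7 (F(M, I) = √(-5 - 2) = √(-7) = I*√7)
K(s) = 1/(s + I*√7) (K(s) = 1/(I*√7 + s) = 1/(s + I*√7))
32215/(-11374) + p(-128)/K(90) = 32215/(-11374) + ((¼)*(-128)*(-29 - 128))/(1/(90 + I*√7)) = 32215*(-1/11374) + ((¼)*(-128)*(-157))*(90 + I*√7) = -32215/11374 + 5024*(90 + I*√7) = -32215/11374 + (452160 + 5024*I*√7) = 5142835625/11374 + 5024*I*√7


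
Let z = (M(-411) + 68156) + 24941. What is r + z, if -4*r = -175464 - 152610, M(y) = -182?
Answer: 349867/2 ≈ 1.7493e+5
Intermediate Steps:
r = 164037/2 (r = -(-175464 - 152610)/4 = -1/4*(-328074) = 164037/2 ≈ 82019.)
z = 92915 (z = (-182 + 68156) + 24941 = 67974 + 24941 = 92915)
r + z = 164037/2 + 92915 = 349867/2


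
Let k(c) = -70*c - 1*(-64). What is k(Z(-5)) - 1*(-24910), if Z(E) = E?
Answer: 25324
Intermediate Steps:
k(c) = 64 - 70*c (k(c) = -70*c + 64 = 64 - 70*c)
k(Z(-5)) - 1*(-24910) = (64 - 70*(-5)) - 1*(-24910) = (64 + 350) + 24910 = 414 + 24910 = 25324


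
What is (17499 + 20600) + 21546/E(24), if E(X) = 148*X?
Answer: 22558199/592 ≈ 38105.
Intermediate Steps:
(17499 + 20600) + 21546/E(24) = (17499 + 20600) + 21546/((148*24)) = 38099 + 21546/3552 = 38099 + 21546*(1/3552) = 38099 + 3591/592 = 22558199/592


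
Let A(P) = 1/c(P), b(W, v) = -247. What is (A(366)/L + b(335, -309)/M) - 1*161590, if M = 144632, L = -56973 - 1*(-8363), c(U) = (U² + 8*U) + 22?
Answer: -38883646736275332113/240631513864280 ≈ -1.6159e+5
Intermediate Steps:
c(U) = 22 + U² + 8*U
L = -48610 (L = -56973 + 8363 = -48610)
A(P) = 1/(22 + P² + 8*P)
(A(366)/L + b(335, -309)/M) - 1*161590 = (1/((22 + 366² + 8*366)*(-48610)) - 247/144632) - 1*161590 = (-1/48610/(22 + 133956 + 2928) - 247*1/144632) - 161590 = (-1/48610/136906 - 247/144632) - 161590 = ((1/136906)*(-1/48610) - 247/144632) - 161590 = (-1/6655000660 - 247/144632) - 161590 = -410946326913/240631513864280 - 161590 = -38883646736275332113/240631513864280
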